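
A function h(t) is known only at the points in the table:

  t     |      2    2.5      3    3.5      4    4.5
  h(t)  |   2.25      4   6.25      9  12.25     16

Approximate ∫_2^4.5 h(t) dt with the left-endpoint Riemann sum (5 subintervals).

Δt = 0.5.
Sum = 0.5·[2.25 + 4 + 6.25 + 9 + 12.25] = 16.875.

16.875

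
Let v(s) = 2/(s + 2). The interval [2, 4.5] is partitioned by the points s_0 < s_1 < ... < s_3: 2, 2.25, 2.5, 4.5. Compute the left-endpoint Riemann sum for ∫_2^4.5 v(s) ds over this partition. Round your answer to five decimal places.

Subinterval widths: 0.25, 0.25, 2.
Left endpoints: 2, 2.25, 2.5.
v(2) = 0.5, v(2.25) = 8/17, v(2.5) = 4/9.
Sum = Σ Δs_i · v(s_i).
Sum ≈ 1.13154.

1.13154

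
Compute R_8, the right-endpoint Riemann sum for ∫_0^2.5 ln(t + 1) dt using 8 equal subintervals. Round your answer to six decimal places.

Δt = (2.5 − 0)/8 = 0.3125.
Right endpoints: 0.3125, 0.625, 0.9375, 1.25, 1.5625, 1.875, 2.1875, 2.5.
f(0.3125) ≈ 0.271934, f(0.625) ≈ 0.485508, f(0.9375) ≈ 0.661398, f(1.25) ≈ 0.810930, f(1.5625) ≈ 0.940983, f(1.875) ≈ 1.056053, f(2.1875) ≈ 1.159237, f(2.5) ≈ 1.252763.
Sum = Δt · [f(0.3125) + f(0.625) + f(0.9375) + ...].
Sum ≈ 2.074627.

2.074627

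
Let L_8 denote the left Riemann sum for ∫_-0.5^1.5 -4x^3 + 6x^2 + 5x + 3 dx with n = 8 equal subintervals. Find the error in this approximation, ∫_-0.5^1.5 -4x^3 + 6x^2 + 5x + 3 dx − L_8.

1

Exact integral: ∫_-0.5^1.5 f(x) dx = 13.
L_8 = 12.
Error = 13 − 12 = 1.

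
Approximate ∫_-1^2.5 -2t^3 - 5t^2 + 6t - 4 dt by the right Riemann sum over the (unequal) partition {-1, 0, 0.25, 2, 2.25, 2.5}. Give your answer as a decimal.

-76.234375

Subinterval widths: 1, 0.25, 1.75, 0.25, 0.25.
Right endpoints: 0, 0.25, 2, 2.25, 2.5.
f(0) = -4, f(0.25) = -2.84375, f(2) = -28, f(2.25) = -38.59375, f(2.5) = -51.5.
Sum = Σ Δt_i · f(t_i).
Sum = -76.234375.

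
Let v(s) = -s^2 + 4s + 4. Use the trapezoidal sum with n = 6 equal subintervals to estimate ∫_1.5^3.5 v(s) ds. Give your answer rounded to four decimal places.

Δs = (3.5 − 1.5)/6 = 1/3.
v(1.5) = 7.75, v(11/6) = 287/36, v(13/6) = 287/36, v(2.5) = 7.75, v(17/6) = 263/36, v(19/6) = 239/36, v(3.5) = 5.75.
T_6 = (Δs/2)·[v(s_0) + 2v(s_1) + ... + 2v(s_{5}) + v(s_6)].
Sum ≈ 14.7963.

14.7963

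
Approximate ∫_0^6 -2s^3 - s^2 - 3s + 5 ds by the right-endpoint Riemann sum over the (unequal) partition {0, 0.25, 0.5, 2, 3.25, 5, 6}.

-1114.421875

Subinterval widths: 0.25, 0.25, 1.5, 1.25, 1.75, 1.
Right endpoints: 0.25, 0.5, 2, 3.25, 5, 6.
f(0.25) = 4.15625, f(0.5) = 3, f(2) = -21, f(3.25) = -83.96875, f(5) = -285, f(6) = -481.
Sum = Σ Δs_i · f(s_i).
Sum = -1114.421875.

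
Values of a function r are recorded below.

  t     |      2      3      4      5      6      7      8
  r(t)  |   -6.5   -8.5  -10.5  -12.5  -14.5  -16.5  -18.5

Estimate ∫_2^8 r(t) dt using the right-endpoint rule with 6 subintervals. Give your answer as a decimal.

Δt = 1.
Sum = 1·[(-8.5) + (-10.5) + (-12.5) + (-14.5) + (-16.5) + (-18.5)] = -81.

-81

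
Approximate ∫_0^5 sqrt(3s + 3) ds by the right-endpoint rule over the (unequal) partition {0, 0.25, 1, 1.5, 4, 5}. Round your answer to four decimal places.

Subinterval widths: 0.25, 0.75, 0.5, 2.5, 1.
Right endpoints: 0.25, 1, 1.5, 4, 5.
f(0.25) ≈ 1.9365, f(1) ≈ 2.4495, f(1.5) ≈ 2.7386, f(4) ≈ 3.8730, f(5) ≈ 4.2426.
Sum = Σ Δs_i · f(s_i).
Sum ≈ 17.6156.

17.6156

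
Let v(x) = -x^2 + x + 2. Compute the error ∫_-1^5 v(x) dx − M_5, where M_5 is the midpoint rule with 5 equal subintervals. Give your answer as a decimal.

-0.72

Exact integral: ∫_-1^5 v(x) dx = -18.
M_5 = -17.28.
Error = -18 − (-17.28) = -0.72.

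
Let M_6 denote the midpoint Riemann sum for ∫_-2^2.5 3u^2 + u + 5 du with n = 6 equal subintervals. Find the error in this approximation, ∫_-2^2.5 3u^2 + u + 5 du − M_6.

Exact integral: ∫_-2^2.5 f(u) du = 47.25.
M_6 = 46.6171875.
Error = 47.25 − 46.6171875 = 0.6328125.

0.6328125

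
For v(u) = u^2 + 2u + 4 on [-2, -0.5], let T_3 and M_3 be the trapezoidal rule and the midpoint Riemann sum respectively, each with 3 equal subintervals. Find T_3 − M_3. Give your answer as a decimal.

0.09375

T_3 = 4.9375.
M_3 = 4.84375.
T_3 − M_3 = 0.09375.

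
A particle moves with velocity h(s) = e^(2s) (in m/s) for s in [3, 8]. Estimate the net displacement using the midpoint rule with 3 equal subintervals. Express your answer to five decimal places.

Δs = (8 − 3)/3 = 5/3.
Midpoints: 23/6, 5.5, 43/6.
h(23/6) ≈ 2135.94973, h(5.5) ≈ 59874.14172, h(43/6) ≈ 1678369.48144.
Sum = Δs · [h(23/6) + h(5.5) + h(43/6)].
Sum ≈ 2900632.62148.

2900632.62148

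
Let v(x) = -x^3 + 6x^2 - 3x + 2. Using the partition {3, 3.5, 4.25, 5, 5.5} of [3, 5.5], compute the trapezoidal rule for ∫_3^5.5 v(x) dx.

Subinterval widths: 0.5, 0.75, 0.75, 0.5.
v(3) = 20, v(3.5) = 22.125, v(4.25) = 20.859375, v(5) = 12, v(5.5) = 0.625.
On each subinterval the trapezoid contributes (Δx_i/2)·[v(x_{i-1}) + v(x_i)].
Sum = 42.12890625.

42.12890625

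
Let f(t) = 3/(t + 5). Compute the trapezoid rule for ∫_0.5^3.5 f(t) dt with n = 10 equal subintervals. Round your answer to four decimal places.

Δt = (3.5 − 0.5)/10 = 0.3.
f(0.5) = 6/11, f(0.8) = 15/29, f(1.1) = 30/61, f(1.4) = 0.46875, f(1.7) = 30/67, f(2) = 3/7, f(2.3) = 30/73, f(2.6) = 15/38, f(2.9) = 30/79, f(3.2) = 15/41, f(3.5) = 6/17.
T_10 = (Δt/2)·[f(t_0) + 2f(t_1) + ... + 2f(t_{9}) + f(t_10)].
Sum ≈ 1.3064.

1.3064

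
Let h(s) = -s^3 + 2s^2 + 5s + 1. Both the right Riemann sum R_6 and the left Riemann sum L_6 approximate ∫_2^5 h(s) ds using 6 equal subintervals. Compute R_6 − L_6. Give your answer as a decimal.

-30

R_6 = -34.8125.
L_6 = -4.8125.
R_6 − L_6 = -30.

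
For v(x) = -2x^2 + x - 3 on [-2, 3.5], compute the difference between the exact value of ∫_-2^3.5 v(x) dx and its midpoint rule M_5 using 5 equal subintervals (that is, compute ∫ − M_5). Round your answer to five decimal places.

Exact integral: ∫_-2^3.5 v(x) dx ≈ -46.2916667.
M_5 = -45.1825.
Error ≈ -46.2916667 − (-45.1825) ≈ -1.10917.

-1.10917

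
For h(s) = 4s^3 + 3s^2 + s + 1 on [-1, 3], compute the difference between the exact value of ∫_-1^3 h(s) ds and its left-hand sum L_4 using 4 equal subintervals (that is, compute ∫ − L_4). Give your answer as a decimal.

Exact integral: ∫_-1^3 h(s) ds = 116.
L_4 = 56.
Error = 116 − 56 = 60.

60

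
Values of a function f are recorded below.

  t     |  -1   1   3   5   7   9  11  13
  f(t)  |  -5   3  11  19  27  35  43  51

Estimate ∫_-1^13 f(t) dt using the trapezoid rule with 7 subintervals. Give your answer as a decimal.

322

Δt = 2.
T_7 = (2/2)·[(-5) + 2·3 + 2·11 + 2·19 + 2·27 + 2·35 + 2·43 + 51] = 322.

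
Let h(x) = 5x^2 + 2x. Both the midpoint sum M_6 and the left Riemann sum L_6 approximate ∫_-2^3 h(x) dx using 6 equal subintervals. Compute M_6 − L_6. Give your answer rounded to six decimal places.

M_6 ≈ 61.88657407.
L_6 ≈ 51.64351852.
M_6 − L_6 ≈ 10.243056.

10.243056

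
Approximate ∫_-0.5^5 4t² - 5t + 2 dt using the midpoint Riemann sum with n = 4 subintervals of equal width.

112.4921875

Δt = (5 − (-0.5))/4 = 1.375.
Midpoints: 0.1875, 1.5625, 2.9375, 4.3125.
f(0.1875) = 1.203125, f(1.5625) = 3.953125, f(2.9375) = 21.828125, f(4.3125) = 54.828125.
Sum = Δt · [f(0.1875) + f(1.5625) + f(2.9375) + f(4.3125)].
Sum = 112.4921875.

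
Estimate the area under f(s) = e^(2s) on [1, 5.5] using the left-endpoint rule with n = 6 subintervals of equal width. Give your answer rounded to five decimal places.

12896.05809

Δs = (5.5 − 1)/6 = 0.75.
Left endpoints: 1, 1.75, 2.5, 3.25, 4, 4.75.
f(1) ≈ 7.38906, f(1.75) ≈ 33.11545, f(2.5) ≈ 148.41316, f(3.25) ≈ 665.14163, f(4) ≈ 2980.95799, f(4.75) ≈ 13359.72683.
Sum = Δs · [f(1) + f(1.75) + f(2.5) + ...].
Sum ≈ 12896.05809.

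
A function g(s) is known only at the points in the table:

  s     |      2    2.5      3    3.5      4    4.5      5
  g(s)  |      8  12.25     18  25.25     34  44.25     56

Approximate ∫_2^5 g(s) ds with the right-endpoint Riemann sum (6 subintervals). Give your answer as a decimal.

94.875

Δs = 0.5.
Sum = 0.5·[12.25 + 18 + 25.25 + 34 + 44.25 + 56] = 94.875.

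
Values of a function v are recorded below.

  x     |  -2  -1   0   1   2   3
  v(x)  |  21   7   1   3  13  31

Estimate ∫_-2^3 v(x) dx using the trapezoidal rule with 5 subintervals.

Δx = 1.
T_5 = (1/2)·[21 + 2·7 + 2·1 + 2·3 + 2·13 + 31] = 50.

50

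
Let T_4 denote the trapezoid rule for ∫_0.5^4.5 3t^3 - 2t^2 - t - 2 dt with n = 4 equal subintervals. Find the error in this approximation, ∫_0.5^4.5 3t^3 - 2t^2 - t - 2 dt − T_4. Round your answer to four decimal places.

-13.6667

Exact integral: ∫_0.5^4.5 f(t) dt ≈ 228.833333.
T_4 = 242.5.
Error ≈ 228.833333 − 242.5 ≈ -13.6667.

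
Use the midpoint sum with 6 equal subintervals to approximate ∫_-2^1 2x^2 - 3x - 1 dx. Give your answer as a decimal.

7.375

Δx = (1 − (-2))/6 = 0.5.
Midpoints: -1.75, -1.25, -0.75, -0.25, 0.25, 0.75.
f(-1.75) = 10.375, f(-1.25) = 5.875, f(-0.75) = 2.375, f(-0.25) = -0.125, f(0.25) = -1.625, f(0.75) = -2.125.
Sum = Δx · [f(-1.75) + f(-1.25) + f(-0.75) + ...].
Sum = 7.375.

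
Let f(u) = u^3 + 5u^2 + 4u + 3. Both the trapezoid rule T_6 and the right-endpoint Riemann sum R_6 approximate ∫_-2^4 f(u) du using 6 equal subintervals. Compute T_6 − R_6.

T_6 = 230.
R_6 = 308.
T_6 − R_6 = -78.

-78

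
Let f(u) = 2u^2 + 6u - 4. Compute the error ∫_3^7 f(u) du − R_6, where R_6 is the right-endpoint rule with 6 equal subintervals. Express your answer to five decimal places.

-35.25926

Exact integral: ∫_3^7 f(u) du ≈ 314.6666667.
R_6 ≈ 349.9259259.
Error ≈ 314.6666667 − 349.9259259 ≈ -35.25926.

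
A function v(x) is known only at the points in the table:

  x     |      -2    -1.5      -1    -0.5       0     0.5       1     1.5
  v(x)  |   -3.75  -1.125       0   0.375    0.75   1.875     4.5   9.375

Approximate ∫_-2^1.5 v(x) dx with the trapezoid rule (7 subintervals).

Δx = 0.5.
T_7 = (0.5/2)·[(-3.75) + 2·(-1.125) + 2·0 + 2·0.375 + 2·0.75 + 2·1.875 + 2·4.5 + 9.375] = 4.59375.

4.59375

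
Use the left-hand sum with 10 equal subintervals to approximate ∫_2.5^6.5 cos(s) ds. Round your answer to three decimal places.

-0.734

Δs = (6.5 − 2.5)/10 = 0.4.
Left endpoints: 2.5, 2.9, 3.3, 3.7, 4.1, 4.5, 4.9, 5.3, 5.7, 6.1.
f(2.5) ≈ -0.801, f(2.9) ≈ -0.971, f(3.3) ≈ -0.987, f(3.7) ≈ -0.848, f(4.1) ≈ -0.575, f(4.5) ≈ -0.211, f(4.9) ≈ 0.187, f(5.3) ≈ 0.554, f(5.7) ≈ 0.835, f(6.1) ≈ 0.983.
Sum = Δs · [f(2.5) + f(2.9) + f(3.3) + ...].
Sum ≈ -0.734.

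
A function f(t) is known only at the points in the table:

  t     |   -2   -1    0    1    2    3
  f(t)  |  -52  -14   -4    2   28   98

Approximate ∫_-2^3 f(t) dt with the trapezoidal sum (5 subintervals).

Δt = 1.
T_5 = (1/2)·[(-52) + 2·(-14) + 2·(-4) + 2·2 + 2·28 + 98] = 35.

35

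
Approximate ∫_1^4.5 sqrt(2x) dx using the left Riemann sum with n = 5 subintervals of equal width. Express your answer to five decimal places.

7.48706

Δx = (4.5 − 1)/5 = 0.7.
Left endpoints: 1, 1.7, 2.4, 3.1, 3.8.
f(1) ≈ 1.41421, f(1.7) ≈ 1.84391, f(2.4) ≈ 2.19089, f(3.1) ≈ 2.48998, f(3.8) ≈ 2.75681.
Sum = Δx · [f(1) + f(1.7) + f(2.4) + f(3.1) + f(3.8)].
Sum ≈ 7.48706.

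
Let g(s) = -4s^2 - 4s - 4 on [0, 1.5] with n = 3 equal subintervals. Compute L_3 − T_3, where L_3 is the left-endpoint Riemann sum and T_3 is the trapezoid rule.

L_3 = -11.5.
T_3 = -15.25.
L_3 − T_3 = 3.75.

3.75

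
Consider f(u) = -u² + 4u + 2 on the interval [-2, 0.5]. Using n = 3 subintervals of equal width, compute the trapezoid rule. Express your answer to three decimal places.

-5.498

Δu = (0.5 − (-2))/3 = 5/6.
f(-2) = -10, f(-7/6) = -145/36, f(-1/3) = 5/9, f(0.5) = 3.75.
T_3 = (Δu/2)·[f(u_0) + 2f(u_1) + 2f(u_2) + f(u_3)].
Sum ≈ -5.498.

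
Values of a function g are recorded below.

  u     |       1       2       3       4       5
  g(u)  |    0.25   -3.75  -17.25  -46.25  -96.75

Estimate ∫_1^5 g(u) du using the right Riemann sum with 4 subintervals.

Δu = 1.
Sum = 1·[(-3.75) + (-17.25) + (-46.25) + (-96.75)] = -164.

-164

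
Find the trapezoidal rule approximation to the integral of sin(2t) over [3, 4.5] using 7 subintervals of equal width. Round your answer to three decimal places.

Δt = (4.5 − 3)/7 = 3/14.
f(3) ≈ -0.279, f(45/14) ≈ 0.145, f(24/7) ≈ 0.543, f(51/14) ≈ 0.843, f(27/7) ≈ 0.990, f(57/14) ≈ 0.959, f(30/7) ≈ 0.753, f(4.5) ≈ 0.412.
T_7 = (Δt/2)·[f(t_0) + 2f(t_1) + ... + 2f(t_{6}) + f(t_7)].
Sum ≈ 0.921.

0.921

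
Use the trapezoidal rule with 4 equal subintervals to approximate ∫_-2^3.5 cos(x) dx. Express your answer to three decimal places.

0.468

Δx = (3.5 − (-2))/4 = 1.375.
f(-2) ≈ -0.416, f(-0.625) ≈ 0.811, f(0.75) ≈ 0.732, f(2.125) ≈ -0.526, f(3.5) ≈ -0.936.
T_4 = (Δx/2)·[f(x_0) + 2f(x_1) + 2f(x_2) + 2f(x_3) + f(x_4)].
Sum ≈ 0.468.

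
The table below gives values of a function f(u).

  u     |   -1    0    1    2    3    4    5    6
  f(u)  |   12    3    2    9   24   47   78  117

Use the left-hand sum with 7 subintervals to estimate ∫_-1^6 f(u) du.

Δu = 1.
Sum = 1·[12 + 3 + 2 + 9 + 24 + 47 + 78] = 175.

175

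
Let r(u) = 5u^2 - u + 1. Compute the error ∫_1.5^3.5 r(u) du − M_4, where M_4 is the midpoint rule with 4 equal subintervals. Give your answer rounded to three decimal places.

0.208

Exact integral: ∫_1.5^3.5 r(u) du ≈ 62.83333.
M_4 = 62.625.
Error ≈ 62.83333 − 62.625 ≈ 0.208.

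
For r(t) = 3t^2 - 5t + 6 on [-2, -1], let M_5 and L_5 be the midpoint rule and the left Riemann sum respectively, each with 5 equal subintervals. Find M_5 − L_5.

-1.43

M_5 = 20.49.
L_5 = 21.92.
M_5 − L_5 = -1.43.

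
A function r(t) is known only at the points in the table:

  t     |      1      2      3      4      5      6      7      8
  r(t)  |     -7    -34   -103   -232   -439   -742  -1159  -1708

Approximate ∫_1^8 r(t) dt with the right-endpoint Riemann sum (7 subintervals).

Δt = 1.
Sum = 1·[(-34) + (-103) + (-232) + (-439) + (-742) + (-1159) + (-1708)] = -4417.

-4417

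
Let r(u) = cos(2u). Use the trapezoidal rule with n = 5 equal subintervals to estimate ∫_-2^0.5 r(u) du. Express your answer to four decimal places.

Δu = (0.5 − (-2))/5 = 0.5.
r(-2) ≈ -0.6536, r(-1.5) ≈ -0.9900, r(-1) ≈ -0.4161, r(-0.5) ≈ 0.5403, r(0) ≈ 1.0000, r(0.5) ≈ 0.5403.
T_5 = (Δu/2)·[r(u_0) + 2r(u_1) + ... + 2r(u_{4}) + r(u_5)].
Sum ≈ 0.0387.

0.0387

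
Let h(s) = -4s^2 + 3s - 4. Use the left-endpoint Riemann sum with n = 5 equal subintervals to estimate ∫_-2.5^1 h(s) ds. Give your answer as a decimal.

-56.21

Δs = (1 − (-2.5))/5 = 0.7.
Left endpoints: -2.5, -1.8, -1.1, -0.4, 0.3.
h(-2.5) = -36.5, h(-1.8) = -22.36, h(-1.1) = -12.14, h(-0.4) = -5.84, h(0.3) = -3.46.
Sum = Δs · [h(-2.5) + h(-1.8) + h(-1.1) + h(-0.4) + h(0.3)].
Sum = -56.21.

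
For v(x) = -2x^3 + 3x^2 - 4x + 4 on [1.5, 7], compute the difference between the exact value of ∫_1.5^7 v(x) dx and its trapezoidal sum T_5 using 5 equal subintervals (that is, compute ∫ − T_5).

Exact integral: ∫_1.5^7 v(x) dx = -929.84375.
T_5 = -954.8.
Error = -929.84375 − (-954.8) = 24.95625.

24.95625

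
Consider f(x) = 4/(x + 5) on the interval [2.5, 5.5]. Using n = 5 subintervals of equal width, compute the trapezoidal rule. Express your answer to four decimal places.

Δx = (5.5 − 2.5)/5 = 0.6.
f(2.5) = 8/15, f(3.1) = 40/81, f(3.7) = 40/87, f(4.3) = 40/93, f(4.9) = 40/99, f(5.5) = 8/21.
T_5 = (Δx/2)·[f(x_0) + 2f(x_1) + ... + 2f(x_{4}) + f(x_5)].
Sum ≈ 1.3469.

1.3469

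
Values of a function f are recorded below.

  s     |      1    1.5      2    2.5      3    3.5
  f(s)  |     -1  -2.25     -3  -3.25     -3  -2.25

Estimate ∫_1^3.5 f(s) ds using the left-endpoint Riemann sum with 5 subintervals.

Δs = 0.5.
Sum = 0.5·[(-1) + (-2.25) + (-3) + (-3.25) + (-3)] = -6.25.

-6.25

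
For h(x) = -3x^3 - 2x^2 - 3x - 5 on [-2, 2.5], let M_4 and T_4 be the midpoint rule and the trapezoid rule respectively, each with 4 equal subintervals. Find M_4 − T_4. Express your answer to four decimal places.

M_4 ≈ -56.904785.
T_4 ≈ -62.956055.
M_4 − T_4 ≈ 6.0513.

6.0513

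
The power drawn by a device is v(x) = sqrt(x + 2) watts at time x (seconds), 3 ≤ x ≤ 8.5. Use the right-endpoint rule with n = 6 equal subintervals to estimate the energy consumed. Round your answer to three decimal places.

15.684

Δx = (8.5 − 3)/6 = 11/12.
Right endpoints: 47/12, 29/6, 5.75, 20/3, 91/12, 8.5.
v(47/12) ≈ 2.432, v(29/6) ≈ 2.614, v(5.75) ≈ 2.784, v(20/3) ≈ 2.944, v(91/12) ≈ 3.096, v(8.5) ≈ 3.240.
Sum = Δx · [v(47/12) + v(29/6) + v(5.75) + ...].
Sum ≈ 15.684.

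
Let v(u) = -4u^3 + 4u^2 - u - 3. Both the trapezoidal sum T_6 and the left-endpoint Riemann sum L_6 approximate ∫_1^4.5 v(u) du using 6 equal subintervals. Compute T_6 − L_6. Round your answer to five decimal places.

T_6 ≈ -314.7771991.
L_6 ≈ -231.0688657.
T_6 − L_6 ≈ -83.70833.

-83.70833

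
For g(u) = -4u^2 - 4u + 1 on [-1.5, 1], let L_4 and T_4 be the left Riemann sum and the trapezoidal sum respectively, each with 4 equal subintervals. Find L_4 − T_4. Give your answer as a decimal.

L_4 = 0.078125.
T_4 = -1.484375.
L_4 − T_4 = 1.5625.

1.5625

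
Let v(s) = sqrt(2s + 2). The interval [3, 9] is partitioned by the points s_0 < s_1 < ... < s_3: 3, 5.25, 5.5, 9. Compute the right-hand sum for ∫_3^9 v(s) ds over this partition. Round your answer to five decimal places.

24.50881

Subinterval widths: 2.25, 0.25, 3.5.
Right endpoints: 5.25, 5.5, 9.
v(5.25) ≈ 3.53553, v(5.5) ≈ 3.60555, v(9) ≈ 4.47214.
Sum = Σ Δs_i · v(s_i).
Sum ≈ 24.50881.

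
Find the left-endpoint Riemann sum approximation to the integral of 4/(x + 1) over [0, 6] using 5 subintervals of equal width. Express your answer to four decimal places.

10.2646

Δx = (6 − 0)/5 = 1.2.
Left endpoints: 0, 1.2, 2.4, 3.6, 4.8.
f(0) = 4, f(1.2) = 20/11, f(2.4) = 20/17, f(3.6) = 20/23, f(4.8) = 20/29.
Sum = Δx · [f(0) + f(1.2) + f(2.4) + f(3.6) + f(4.8)].
Sum ≈ 10.2646.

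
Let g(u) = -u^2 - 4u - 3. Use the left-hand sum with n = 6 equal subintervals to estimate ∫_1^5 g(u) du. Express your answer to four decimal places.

-88.2963

Δu = (5 − 1)/6 = 2/3.
Left endpoints: 1, 5/3, 7/3, 3, 11/3, 13/3.
g(1) = -8, g(5/3) = -112/9, g(7/3) = -160/9, g(3) = -24, g(11/3) = -280/9, g(13/3) = -352/9.
Sum = Δu · [g(1) + g(5/3) + g(7/3) + ...].
Sum ≈ -88.2963.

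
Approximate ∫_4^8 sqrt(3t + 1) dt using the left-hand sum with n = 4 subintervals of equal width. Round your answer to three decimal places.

Δt = (8 − 4)/4 = 1.
Left endpoints: 4, 5, 6, 7.
f(4) ≈ 3.606, f(5) ≈ 4.000, f(6) ≈ 4.359, f(7) ≈ 4.690.
Sum = Δt · [f(4) + f(5) + f(6) + f(7)].
Sum ≈ 16.655.

16.655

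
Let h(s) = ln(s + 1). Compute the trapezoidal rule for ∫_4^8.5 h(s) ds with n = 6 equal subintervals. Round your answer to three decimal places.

Δs = (8.5 − 4)/6 = 0.75.
h(4) ≈ 1.609, h(4.75) ≈ 1.749, h(5.5) ≈ 1.872, h(6.25) ≈ 1.981, h(7) ≈ 2.079, h(7.75) ≈ 2.169, h(8.5) ≈ 2.251.
T_6 = (Δs/2)·[h(s_0) + 2h(s_1) + ... + 2h(s_{5}) + h(s_6)].
Sum ≈ 8.836.

8.836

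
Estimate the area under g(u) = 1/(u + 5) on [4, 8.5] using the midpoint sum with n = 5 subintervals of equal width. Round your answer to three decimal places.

0.405

Δu = (8.5 − 4)/5 = 0.9.
Midpoints: 4.45, 5.35, 6.25, 7.15, 8.05.
g(4.45) = 20/189, g(5.35) = 20/207, g(6.25) = 4/45, g(7.15) = 20/243, g(8.05) = 20/261.
Sum = Δu · [g(4.45) + g(5.35) + g(6.25) + g(7.15) + g(8.05)].
Sum ≈ 0.405.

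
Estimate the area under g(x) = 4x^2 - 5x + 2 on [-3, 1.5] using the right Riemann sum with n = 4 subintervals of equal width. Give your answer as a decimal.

42.328125

Δx = (1.5 − (-3))/4 = 1.125.
Right endpoints: -1.875, -0.75, 0.375, 1.5.
g(-1.875) = 25.4375, g(-0.75) = 8, g(0.375) = 0.6875, g(1.5) = 3.5.
Sum = Δx · [g(-1.875) + g(-0.75) + g(0.375) + g(1.5)].
Sum = 42.328125.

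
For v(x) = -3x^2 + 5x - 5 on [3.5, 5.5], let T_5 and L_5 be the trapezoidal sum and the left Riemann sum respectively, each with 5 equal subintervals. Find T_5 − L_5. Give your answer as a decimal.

-8.8

T_5 = -88.66.
L_5 = -79.86.
T_5 − L_5 = -8.8.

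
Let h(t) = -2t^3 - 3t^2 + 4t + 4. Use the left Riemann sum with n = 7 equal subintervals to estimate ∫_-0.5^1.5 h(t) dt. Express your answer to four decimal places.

6.5510

Δt = (1.5 − (-0.5))/7 = 2/7.
Left endpoints: -0.5, -3/14, 1/14, 5/14, 9/14, 13/14, 17/14.
h(-0.5) = 1.5, h(-3/14) = 2075/686, h(1/14) = 2929/686, h(5/14) = 3399/686, h(9/14) = 3293/686, h(13/14) = 2419/686, h(17/14) = 585/686.
Sum = Δt · [h(-0.5) + h(-3/14) + h(1/14) + ...].
Sum ≈ 6.5510.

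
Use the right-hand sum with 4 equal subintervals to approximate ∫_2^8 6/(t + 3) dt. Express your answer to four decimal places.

Δt = (8 − 2)/4 = 1.5.
Right endpoints: 3.5, 5, 6.5, 8.
f(3.5) = 12/13, f(5) = 0.75, f(6.5) = 12/19, f(8) = 6/11.
Sum = Δt · [f(3.5) + f(5) + f(6.5) + f(8)].
Sum ≈ 4.2752.

4.2752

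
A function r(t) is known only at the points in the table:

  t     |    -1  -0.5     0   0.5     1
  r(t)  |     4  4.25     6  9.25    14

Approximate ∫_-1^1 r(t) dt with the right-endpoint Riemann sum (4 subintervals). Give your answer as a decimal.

16.75

Δt = 0.5.
Sum = 0.5·[4.25 + 6 + 9.25 + 14] = 16.75.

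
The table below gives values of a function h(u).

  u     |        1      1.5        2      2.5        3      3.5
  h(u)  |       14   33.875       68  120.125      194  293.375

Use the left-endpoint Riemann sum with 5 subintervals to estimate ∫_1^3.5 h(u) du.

Δu = 0.5.
Sum = 0.5·[14 + 33.875 + 68 + 120.125 + 194] = 215.

215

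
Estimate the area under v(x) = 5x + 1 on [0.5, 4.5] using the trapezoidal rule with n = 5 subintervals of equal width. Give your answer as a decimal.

Δx = (4.5 − 0.5)/5 = 0.8.
v(0.5) = 3.5, v(1.3) = 7.5, v(2.1) = 11.5, v(2.9) = 15.5, v(3.7) = 19.5, v(4.5) = 23.5.
T_5 = (Δx/2)·[v(x_0) + 2v(x_1) + ... + 2v(x_{4}) + v(x_5)].
Sum = 54.

54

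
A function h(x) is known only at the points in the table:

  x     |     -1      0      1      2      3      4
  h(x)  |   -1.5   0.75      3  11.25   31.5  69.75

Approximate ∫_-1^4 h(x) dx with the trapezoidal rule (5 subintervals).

Δx = 1.
T_5 = (1/2)·[(-1.5) + 2·0.75 + 2·3 + 2·11.25 + 2·31.5 + 69.75] = 80.625.

80.625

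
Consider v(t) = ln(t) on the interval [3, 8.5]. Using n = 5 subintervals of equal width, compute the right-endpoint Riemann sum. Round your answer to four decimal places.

9.9459

Δt = (8.5 − 3)/5 = 1.1.
Right endpoints: 4.1, 5.2, 6.3, 7.4, 8.5.
v(4.1) ≈ 1.4110, v(5.2) ≈ 1.6487, v(6.3) ≈ 1.8405, v(7.4) ≈ 2.0015, v(8.5) ≈ 2.1401.
Sum = Δt · [v(4.1) + v(5.2) + v(6.3) + v(7.4) + v(8.5)].
Sum ≈ 9.9459.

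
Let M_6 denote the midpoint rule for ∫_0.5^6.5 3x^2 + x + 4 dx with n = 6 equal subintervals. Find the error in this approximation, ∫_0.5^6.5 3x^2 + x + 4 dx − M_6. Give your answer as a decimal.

Exact integral: ∫_0.5^6.5 f(x) dx = 319.5.
M_6 = 318.
Error = 319.5 − 318 = 1.5.

1.5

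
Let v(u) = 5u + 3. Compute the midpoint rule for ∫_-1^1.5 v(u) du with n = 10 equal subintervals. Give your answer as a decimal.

Δu = (1.5 − (-1))/10 = 0.25.
Midpoints: -0.875, -0.625, -0.375, -0.125, 0.125, 0.375, 0.625, 0.875, 1.125, 1.375.
v(-0.875) = -1.375, v(-0.625) = -0.125, v(-0.375) = 1.125, v(-0.125) = 2.375, v(0.125) = 3.625, v(0.375) = 4.875, v(0.625) = 6.125, v(0.875) = 7.375, v(1.125) = 8.625, v(1.375) = 9.875.
Sum = Δu · [v(-0.875) + v(-0.625) + v(-0.375) + ...].
Sum = 10.625.

10.625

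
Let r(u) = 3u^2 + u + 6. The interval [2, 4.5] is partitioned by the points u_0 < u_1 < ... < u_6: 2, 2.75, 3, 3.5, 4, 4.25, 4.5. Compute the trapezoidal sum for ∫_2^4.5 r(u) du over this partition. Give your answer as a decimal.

106.609375

Subinterval widths: 0.75, 0.25, 0.5, 0.5, 0.25, 0.25.
r(2) = 20, r(2.75) = 31.4375, r(3) = 36, r(3.5) = 46.25, r(4) = 58, r(4.25) = 64.4375, r(4.5) = 71.25.
On each subinterval the trapezoid contributes (Δu_i/2)·[r(u_{i-1}) + r(u_i)].
Sum = 106.609375.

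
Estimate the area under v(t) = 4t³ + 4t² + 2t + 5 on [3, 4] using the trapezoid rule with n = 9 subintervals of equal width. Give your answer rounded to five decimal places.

236.42798

Δt = (4 − 3)/9 = 1/9.
v(3) = 155, v(28/9) = 124213/729, v(29/9) = 136175/729, v(10/3) = 5515/27, v(31/9) = 162427/729, v(32/9) = 176765/729, v(11/3) = 7109/27, v(34/9) = 207985/729, v(35/9) = 224915/729, v(4) = 333.
T_9 = (Δt/2)·[v(t_0) + 2v(t_1) + ... + 2v(t_{8}) + v(t_9)].
Sum ≈ 236.42798.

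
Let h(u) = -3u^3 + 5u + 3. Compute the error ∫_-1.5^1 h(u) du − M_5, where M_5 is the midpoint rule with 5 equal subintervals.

0.1171875

Exact integral: ∫_-1.5^1 h(u) du = 7.421875.
M_5 = 7.3046875.
Error = 7.421875 − 7.3046875 = 0.1171875.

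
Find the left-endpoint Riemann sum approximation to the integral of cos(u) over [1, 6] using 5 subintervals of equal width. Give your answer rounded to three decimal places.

-1.236

Δu = (6 − 1)/5 = 1.
Left endpoints: 1, 2, 3, 4, 5.
f(1) ≈ 0.540, f(2) ≈ -0.416, f(3) ≈ -0.990, f(4) ≈ -0.654, f(5) ≈ 0.284.
Sum = Δu · [f(1) + f(2) + f(3) + f(4) + f(5)].
Sum ≈ -1.236.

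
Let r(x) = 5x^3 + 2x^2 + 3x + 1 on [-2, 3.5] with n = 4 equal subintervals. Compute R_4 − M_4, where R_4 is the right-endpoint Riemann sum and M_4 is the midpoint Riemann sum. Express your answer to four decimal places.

R_4 ≈ 439.903320.
M_4 ≈ 207.888184.
R_4 − M_4 ≈ 232.0151.

232.0151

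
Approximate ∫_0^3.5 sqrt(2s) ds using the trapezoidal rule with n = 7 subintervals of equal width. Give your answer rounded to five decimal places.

Δs = (3.5 − 0)/7 = 0.5.
f(0) ≈ 0.00000, f(0.5) ≈ 1.00000, f(1) ≈ 1.41421, f(1.5) ≈ 1.73205, f(2) ≈ 2.00000, f(2.5) ≈ 2.23607, f(3) ≈ 2.44949, f(3.5) ≈ 2.64575.
T_7 = (Δs/2)·[f(s_0) + 2f(s_1) + ... + 2f(s_{6}) + f(s_7)].
Sum ≈ 6.07735.

6.07735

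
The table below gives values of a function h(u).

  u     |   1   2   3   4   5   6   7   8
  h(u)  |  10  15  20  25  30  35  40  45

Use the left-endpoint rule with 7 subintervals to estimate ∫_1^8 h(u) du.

175

Δu = 1.
Sum = 1·[10 + 15 + 20 + 25 + 30 + 35 + 40] = 175.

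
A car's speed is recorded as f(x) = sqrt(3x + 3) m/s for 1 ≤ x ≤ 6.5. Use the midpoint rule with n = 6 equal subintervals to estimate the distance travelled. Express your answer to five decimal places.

Δx = (6.5 − 1)/6 = 11/12.
Midpoints: 35/24, 2.375, 79/24, 101/24, 5.125, 145/24.
f(35/24) ≈ 2.71570, f(2.375) ≈ 3.18198, f(79/24) ≈ 3.58818, f(101/24) ≈ 3.95285, f(5.125) ≈ 4.28661, f(145/24) ≈ 4.59619.
Sum = Δx · [f(35/24) + f(2.375) + f(79/24) + ...].
Sum ≈ 20.46137.

20.46137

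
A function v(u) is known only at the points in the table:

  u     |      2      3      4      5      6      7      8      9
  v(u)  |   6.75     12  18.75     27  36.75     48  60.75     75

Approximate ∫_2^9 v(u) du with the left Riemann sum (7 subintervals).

210

Δu = 1.
Sum = 1·[6.75 + 12 + 18.75 + 27 + 36.75 + 48 + 60.75] = 210.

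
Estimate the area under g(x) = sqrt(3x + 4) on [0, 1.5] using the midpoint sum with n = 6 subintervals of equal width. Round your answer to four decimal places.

Δx = (1.5 − 0)/6 = 0.25.
Midpoints: 0.125, 0.375, 0.625, 0.875, 1.125, 1.375.
g(0.125) ≈ 2.0917, g(0.375) ≈ 2.2638, g(0.625) ≈ 2.4238, g(0.875) ≈ 2.5739, g(1.125) ≈ 2.7157, g(1.375) ≈ 2.8504.
Sum = Δx · [g(0.125) + g(0.375) + g(0.625) + ...].
Sum ≈ 3.7298.

3.7298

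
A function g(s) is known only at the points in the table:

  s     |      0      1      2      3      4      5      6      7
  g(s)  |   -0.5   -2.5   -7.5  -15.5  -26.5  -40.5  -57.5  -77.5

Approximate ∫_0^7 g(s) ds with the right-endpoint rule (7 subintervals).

-227.5

Δs = 1.
Sum = 1·[(-2.5) + (-7.5) + (-15.5) + (-26.5) + (-40.5) + (-57.5) + (-77.5)] = -227.5.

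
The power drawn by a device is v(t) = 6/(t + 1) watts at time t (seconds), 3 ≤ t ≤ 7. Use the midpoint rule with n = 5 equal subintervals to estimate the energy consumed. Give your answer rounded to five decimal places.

Δt = (7 − 3)/5 = 0.8.
Midpoints: 3.4, 4.2, 5, 5.8, 6.6.
v(3.4) = 15/11, v(4.2) = 15/13, v(5) = 1, v(5.8) = 15/17, v(6.6) = 15/19.
Sum = Δt · [v(3.4) + v(4.2) + v(5) + v(5.8) + v(6.6)].
Sum ≈ 4.15145.

4.15145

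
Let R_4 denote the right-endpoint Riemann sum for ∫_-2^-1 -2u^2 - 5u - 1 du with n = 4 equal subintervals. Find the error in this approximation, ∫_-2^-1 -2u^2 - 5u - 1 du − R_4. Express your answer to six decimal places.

-0.104167

Exact integral: ∫_-2^-1 f(u) du ≈ 1.83333333.
R_4 = 1.9375.
Error ≈ 1.83333333 − 1.9375 ≈ -0.104167.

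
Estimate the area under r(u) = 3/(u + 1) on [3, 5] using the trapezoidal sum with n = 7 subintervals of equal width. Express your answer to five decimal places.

Δu = (5 − 3)/7 = 2/7.
r(3) = 0.75, r(23/7) = 0.7, r(25/7) = 0.65625, r(27/7) = 21/34, r(29/7) = 7/12, r(31/7) = 21/38, r(33/7) = 0.525, r(5) = 0.5.
T_7 = (Δu/2)·[r(u_0) + 2r(u_1) + ... + 2r(u_{6}) + r(u_7)].
Sum ≈ 1.21710.

1.21710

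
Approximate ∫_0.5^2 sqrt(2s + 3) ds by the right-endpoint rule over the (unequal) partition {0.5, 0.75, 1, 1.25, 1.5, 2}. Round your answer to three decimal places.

3.611

Subinterval widths: 0.25, 0.25, 0.25, 0.25, 0.5.
Right endpoints: 0.75, 1, 1.25, 1.5, 2.
f(0.75) ≈ 2.121, f(1) ≈ 2.236, f(1.25) ≈ 2.345, f(1.5) ≈ 2.449, f(2) ≈ 2.646.
Sum = Σ Δs_i · f(s_i).
Sum ≈ 3.611.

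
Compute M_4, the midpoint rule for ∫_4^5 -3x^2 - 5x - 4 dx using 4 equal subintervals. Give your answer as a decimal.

-87.484375

Δx = (5 − 4)/4 = 0.25.
Midpoints: 4.125, 4.375, 4.625, 4.875.
f(4.125) = -75.671875, f(4.375) = -83.296875, f(4.625) = -91.296875, f(4.875) = -99.671875.
Sum = Δx · [f(4.125) + f(4.375) + f(4.625) + f(4.875)].
Sum = -87.484375.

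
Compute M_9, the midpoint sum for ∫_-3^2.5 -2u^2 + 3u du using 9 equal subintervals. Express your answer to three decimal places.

Δu = (2.5 − (-3))/9 = 11/18.
Midpoints: -97/36, -25/12, -53/36, -31/36, -0.25, 13/36, 35/36, 19/12, 79/36.
f(-97/36) = -14647/648, f(-25/12) = -1075/72, f(-53/36) = -5671/648, f(-31/36) = -2635/648, f(-0.25) = -0.875, f(13/36) = 533/648, f(35/36) = 665/648, f(19/12) = -19/72, f(79/36) = -1975/648.
Sum = Δu · [f(-97/36) + f(-25/12) + f(-53/36) + ...].
Sum ≈ -32.199.

-32.199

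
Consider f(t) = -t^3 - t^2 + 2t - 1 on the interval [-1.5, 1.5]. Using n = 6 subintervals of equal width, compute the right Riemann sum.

Δt = (1.5 − (-1.5))/6 = 0.5.
Right endpoints: -1, -0.5, 0, 0.5, 1, 1.5.
f(-1) = -3, f(-0.5) = -2.125, f(0) = -1, f(0.5) = -0.375, f(1) = -1, f(1.5) = -3.625.
Sum = Δt · [f(-1) + f(-0.5) + f(0) + ...].
Sum = -5.5625.

-5.5625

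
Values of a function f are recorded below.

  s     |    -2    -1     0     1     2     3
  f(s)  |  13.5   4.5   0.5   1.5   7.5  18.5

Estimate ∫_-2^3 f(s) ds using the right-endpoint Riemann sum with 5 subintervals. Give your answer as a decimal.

Δs = 1.
Sum = 1·[4.5 + 0.5 + 1.5 + 7.5 + 18.5] = 32.5.

32.5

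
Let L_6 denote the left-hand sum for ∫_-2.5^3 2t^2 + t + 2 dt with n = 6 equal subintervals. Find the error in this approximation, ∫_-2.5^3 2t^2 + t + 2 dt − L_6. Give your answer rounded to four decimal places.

3.5012

Exact integral: ∫_-2.5^3 f(t) dt ≈ 40.791667.
L_6 ≈ 37.290509.
Error ≈ 40.791667 − 37.290509 ≈ 3.5012.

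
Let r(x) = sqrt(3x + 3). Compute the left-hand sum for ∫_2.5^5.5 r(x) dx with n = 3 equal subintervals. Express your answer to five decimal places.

10.97662

Δx = (5.5 − 2.5)/3 = 1.
Left endpoints: 2.5, 3.5, 4.5.
r(2.5) ≈ 3.24037, r(3.5) ≈ 3.67423, r(4.5) ≈ 4.06202.
Sum = Δx · [r(2.5) + r(3.5) + r(4.5)].
Sum ≈ 10.97662.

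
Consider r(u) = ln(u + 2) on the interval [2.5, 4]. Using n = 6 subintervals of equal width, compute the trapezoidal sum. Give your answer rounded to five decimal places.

2.48192

Δu = (4 − 2.5)/6 = 0.25.
r(2.5) ≈ 1.50408, r(2.75) ≈ 1.55814, r(3) ≈ 1.60944, r(3.25) ≈ 1.65823, r(3.5) ≈ 1.70475, r(3.75) ≈ 1.74920, r(4) ≈ 1.79176.
T_6 = (Δu/2)·[r(u_0) + 2r(u_1) + ... + 2r(u_{5}) + r(u_6)].
Sum ≈ 2.48192.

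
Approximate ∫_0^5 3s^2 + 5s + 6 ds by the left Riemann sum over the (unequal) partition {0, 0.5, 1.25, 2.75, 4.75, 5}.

144.578125

Subinterval widths: 0.5, 0.75, 1.5, 2, 0.25.
Left endpoints: 0, 0.5, 1.25, 2.75, 4.75.
f(0) = 6, f(0.5) = 9.25, f(1.25) = 16.9375, f(2.75) = 42.4375, f(4.75) = 97.4375.
Sum = Σ Δs_i · f(s_i).
Sum = 144.578125.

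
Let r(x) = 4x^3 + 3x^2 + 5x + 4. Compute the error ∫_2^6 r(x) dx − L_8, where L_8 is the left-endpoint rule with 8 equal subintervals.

Exact integral: ∫_2^6 r(x) dx = 1584.
L_8 = 1355.5.
Error = 1584 − 1355.5 = 228.5.

228.5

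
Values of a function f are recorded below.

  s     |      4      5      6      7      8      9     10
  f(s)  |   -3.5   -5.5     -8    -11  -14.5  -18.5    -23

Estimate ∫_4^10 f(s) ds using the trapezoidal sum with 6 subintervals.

Δs = 1.
T_6 = (1/2)·[(-3.5) + 2·(-5.5) + 2·(-8) + 2·(-11) + 2·(-14.5) + 2·(-18.5) + (-23)] = -70.75.

-70.75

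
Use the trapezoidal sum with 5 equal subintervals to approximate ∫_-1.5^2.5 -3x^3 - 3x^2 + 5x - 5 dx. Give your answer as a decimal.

Δx = (2.5 − (-1.5))/5 = 0.8.
f(-1.5) = -9.125, f(-0.7) = -8.941, f(0.1) = -4.533, f(0.9) = -5.117, f(1.7) = -19.909, f(2.5) = -58.125.
T_5 = (Δx/2)·[f(x_0) + 2f(x_1) + ... + 2f(x_{4}) + f(x_5)].
Sum = -57.7.

-57.7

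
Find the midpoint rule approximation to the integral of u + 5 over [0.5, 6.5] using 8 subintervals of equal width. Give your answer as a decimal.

Δu = (6.5 − 0.5)/8 = 0.75.
Midpoints: 0.875, 1.625, 2.375, 3.125, 3.875, 4.625, 5.375, 6.125.
f(0.875) = 5.875, f(1.625) = 6.625, f(2.375) = 7.375, f(3.125) = 8.125, f(3.875) = 8.875, f(4.625) = 9.625, f(5.375) = 10.375, f(6.125) = 11.125.
Sum = Δu · [f(0.875) + f(1.625) + f(2.375) + ...].
Sum = 51.

51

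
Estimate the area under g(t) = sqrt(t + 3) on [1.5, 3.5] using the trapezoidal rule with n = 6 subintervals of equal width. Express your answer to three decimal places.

Δt = (3.5 − 1.5)/6 = 1/3.
g(1.5) ≈ 2.121, g(11/6) ≈ 2.198, g(13/6) ≈ 2.273, g(2.5) ≈ 2.345, g(17/6) ≈ 2.415, g(19/6) ≈ 2.483, g(3.5) ≈ 2.550.
T_6 = (Δt/2)·[g(t_0) + 2g(t_1) + ... + 2g(t_{5}) + g(t_6)].
Sum ≈ 4.684.

4.684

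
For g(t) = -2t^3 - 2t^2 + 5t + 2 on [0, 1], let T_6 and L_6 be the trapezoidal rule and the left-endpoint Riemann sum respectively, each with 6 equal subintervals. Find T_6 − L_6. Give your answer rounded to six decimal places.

0.083333

T_6 ≈ 3.31018519.
L_6 ≈ 3.22685185.
T_6 − L_6 ≈ 0.083333.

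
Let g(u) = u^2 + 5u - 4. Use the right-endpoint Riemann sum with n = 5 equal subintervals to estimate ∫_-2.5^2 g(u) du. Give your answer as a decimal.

-6.03

Δu = (2 − (-2.5))/5 = 0.9.
Right endpoints: -1.6, -0.7, 0.2, 1.1, 2.
g(-1.6) = -9.44, g(-0.7) = -7.01, g(0.2) = -2.96, g(1.1) = 2.71, g(2) = 10.
Sum = Δu · [g(-1.6) + g(-0.7) + g(0.2) + g(1.1) + g(2)].
Sum = -6.03.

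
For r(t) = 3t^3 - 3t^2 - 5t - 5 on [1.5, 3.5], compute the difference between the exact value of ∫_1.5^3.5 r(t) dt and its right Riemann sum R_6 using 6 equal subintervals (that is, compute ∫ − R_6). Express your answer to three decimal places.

Exact integral: ∫_1.5^3.5 r(t) dt = 34.25.
R_6 ≈ 48.05556.
Error ≈ 34.25 − 48.05556 ≈ -13.806.

-13.806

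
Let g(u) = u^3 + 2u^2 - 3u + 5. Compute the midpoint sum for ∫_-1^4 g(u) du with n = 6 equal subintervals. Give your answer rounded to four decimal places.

107.7025

Δu = (4 − (-1))/6 = 5/6.
Midpoints: -7/12, 0.25, 13/12, 23/12, 2.75, 43/12.
g(-7/12) = 12497/1728, g(0.25) = 4.390625, g(13/12) = 9277/1728, g(23/12) = 23567/1728, g(2.75) = 32.671875, g(43/12) = 113947/1728.
Sum = Δu · [g(-7/12) + g(0.25) + g(13/12) + ...].
Sum ≈ 107.7025.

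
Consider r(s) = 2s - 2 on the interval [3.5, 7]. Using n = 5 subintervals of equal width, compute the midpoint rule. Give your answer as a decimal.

29.75

Δs = (7 − 3.5)/5 = 0.7.
Midpoints: 3.85, 4.55, 5.25, 5.95, 6.65.
r(3.85) = 5.7, r(4.55) = 7.1, r(5.25) = 8.5, r(5.95) = 9.9, r(6.65) = 11.3.
Sum = Δs · [r(3.85) + r(4.55) + r(5.25) + r(5.95) + r(6.65)].
Sum = 29.75.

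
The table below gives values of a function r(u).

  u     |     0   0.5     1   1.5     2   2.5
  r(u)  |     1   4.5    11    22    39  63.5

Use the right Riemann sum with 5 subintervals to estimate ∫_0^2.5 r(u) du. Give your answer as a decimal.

70

Δu = 0.5.
Sum = 0.5·[4.5 + 11 + 22 + 39 + 63.5] = 70.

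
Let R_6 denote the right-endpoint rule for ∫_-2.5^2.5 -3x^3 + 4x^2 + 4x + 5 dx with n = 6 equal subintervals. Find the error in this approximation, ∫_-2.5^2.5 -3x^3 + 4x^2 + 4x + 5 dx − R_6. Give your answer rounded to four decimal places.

28.4144

Exact integral: ∫_-2.5^2.5 f(x) dx ≈ 66.666667.
R_6 ≈ 38.252315.
Error ≈ 66.666667 − 38.252315 ≈ 28.4144.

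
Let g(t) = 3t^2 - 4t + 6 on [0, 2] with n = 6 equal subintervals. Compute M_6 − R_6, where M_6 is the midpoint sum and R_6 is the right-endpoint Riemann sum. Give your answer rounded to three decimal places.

M_6 ≈ 11.94444.
R_6 ≈ 12.77778.
M_6 − R_6 ≈ -0.833.

-0.833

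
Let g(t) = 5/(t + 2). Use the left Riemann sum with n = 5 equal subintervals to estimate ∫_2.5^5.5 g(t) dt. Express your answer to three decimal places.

2.692

Δt = (5.5 − 2.5)/5 = 0.6.
Left endpoints: 2.5, 3.1, 3.7, 4.3, 4.9.
g(2.5) = 10/9, g(3.1) = 50/51, g(3.7) = 50/57, g(4.3) = 50/63, g(4.9) = 50/69.
Sum = Δt · [g(2.5) + g(3.1) + g(3.7) + g(4.3) + g(4.9)].
Sum ≈ 2.692.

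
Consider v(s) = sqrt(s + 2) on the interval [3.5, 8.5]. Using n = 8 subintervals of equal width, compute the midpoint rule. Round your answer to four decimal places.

14.0845

Δs = (8.5 − 3.5)/8 = 0.625.
Midpoints: 3.8125, 4.4375, 5.0625, 5.6875, 6.3125, 6.9375, 7.5625, 8.1875.
v(3.8125) ≈ 2.4109, v(4.4375) ≈ 2.5372, v(5.0625) ≈ 2.6575, v(5.6875) ≈ 2.7726, v(6.3125) ≈ 2.8831, v(6.9375) ≈ 2.9896, v(7.5625) ≈ 3.0923, v(8.1875) ≈ 3.1918.
Sum = Δs · [v(3.8125) + v(4.4375) + v(5.0625) + ...].
Sum ≈ 14.0845.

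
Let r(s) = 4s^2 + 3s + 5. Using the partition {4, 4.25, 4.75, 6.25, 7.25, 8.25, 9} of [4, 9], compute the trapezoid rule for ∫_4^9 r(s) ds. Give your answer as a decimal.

Subinterval widths: 0.25, 0.5, 1.5, 1, 1, 0.75.
r(4) = 81, r(4.25) = 90, r(4.75) = 109.5, r(6.25) = 180, r(7.25) = 237, r(8.25) = 302, r(9) = 356.
On each subinterval the trapezoid contributes (Δs_i/2)·[r(s_{i-1}) + r(s_i)].
Sum = 1013.125.

1013.125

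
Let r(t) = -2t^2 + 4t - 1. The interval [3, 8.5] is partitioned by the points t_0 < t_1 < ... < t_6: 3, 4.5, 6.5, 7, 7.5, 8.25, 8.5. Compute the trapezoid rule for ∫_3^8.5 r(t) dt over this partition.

-274.4375

Subinterval widths: 1.5, 2, 0.5, 0.5, 0.75, 0.25.
r(3) = -7, r(4.5) = -23.5, r(6.5) = -59.5, r(7) = -71, r(7.5) = -83.5, r(8.25) = -104.125, r(8.5) = -111.5.
On each subinterval the trapezoid contributes (Δt_i/2)·[r(t_{i-1}) + r(t_i)].
Sum = -274.4375.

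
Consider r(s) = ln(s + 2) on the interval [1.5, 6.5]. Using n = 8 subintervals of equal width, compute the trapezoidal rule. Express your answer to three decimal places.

Δs = (6.5 − 1.5)/8 = 0.625.
r(1.5) ≈ 1.253, r(2.125) ≈ 1.417, r(2.75) ≈ 1.558, r(3.375) ≈ 1.682, r(4) ≈ 1.792, r(4.625) ≈ 1.891, r(5.25) ≈ 1.981, r(5.875) ≈ 2.064, r(6.5) ≈ 2.140.
T_8 = (Δs/2)·[r(s_0) + 2r(s_1) + ... + 2r(s_{7}) + r(s_8)].
Sum ≈ 8.800.

8.800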